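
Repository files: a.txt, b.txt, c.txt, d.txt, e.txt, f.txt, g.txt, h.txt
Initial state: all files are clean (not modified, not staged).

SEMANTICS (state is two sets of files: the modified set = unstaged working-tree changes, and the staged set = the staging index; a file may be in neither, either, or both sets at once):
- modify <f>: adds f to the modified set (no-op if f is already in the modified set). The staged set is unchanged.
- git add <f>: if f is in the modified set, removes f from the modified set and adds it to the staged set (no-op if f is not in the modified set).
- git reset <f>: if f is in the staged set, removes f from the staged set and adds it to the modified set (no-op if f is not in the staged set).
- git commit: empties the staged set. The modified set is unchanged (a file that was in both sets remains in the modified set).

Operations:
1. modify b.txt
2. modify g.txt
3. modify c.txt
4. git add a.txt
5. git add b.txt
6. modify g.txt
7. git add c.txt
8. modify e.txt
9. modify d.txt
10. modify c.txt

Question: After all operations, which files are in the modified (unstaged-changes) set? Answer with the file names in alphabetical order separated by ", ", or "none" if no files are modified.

Answer: c.txt, d.txt, e.txt, g.txt

Derivation:
After op 1 (modify b.txt): modified={b.txt} staged={none}
After op 2 (modify g.txt): modified={b.txt, g.txt} staged={none}
After op 3 (modify c.txt): modified={b.txt, c.txt, g.txt} staged={none}
After op 4 (git add a.txt): modified={b.txt, c.txt, g.txt} staged={none}
After op 5 (git add b.txt): modified={c.txt, g.txt} staged={b.txt}
After op 6 (modify g.txt): modified={c.txt, g.txt} staged={b.txt}
After op 7 (git add c.txt): modified={g.txt} staged={b.txt, c.txt}
After op 8 (modify e.txt): modified={e.txt, g.txt} staged={b.txt, c.txt}
After op 9 (modify d.txt): modified={d.txt, e.txt, g.txt} staged={b.txt, c.txt}
After op 10 (modify c.txt): modified={c.txt, d.txt, e.txt, g.txt} staged={b.txt, c.txt}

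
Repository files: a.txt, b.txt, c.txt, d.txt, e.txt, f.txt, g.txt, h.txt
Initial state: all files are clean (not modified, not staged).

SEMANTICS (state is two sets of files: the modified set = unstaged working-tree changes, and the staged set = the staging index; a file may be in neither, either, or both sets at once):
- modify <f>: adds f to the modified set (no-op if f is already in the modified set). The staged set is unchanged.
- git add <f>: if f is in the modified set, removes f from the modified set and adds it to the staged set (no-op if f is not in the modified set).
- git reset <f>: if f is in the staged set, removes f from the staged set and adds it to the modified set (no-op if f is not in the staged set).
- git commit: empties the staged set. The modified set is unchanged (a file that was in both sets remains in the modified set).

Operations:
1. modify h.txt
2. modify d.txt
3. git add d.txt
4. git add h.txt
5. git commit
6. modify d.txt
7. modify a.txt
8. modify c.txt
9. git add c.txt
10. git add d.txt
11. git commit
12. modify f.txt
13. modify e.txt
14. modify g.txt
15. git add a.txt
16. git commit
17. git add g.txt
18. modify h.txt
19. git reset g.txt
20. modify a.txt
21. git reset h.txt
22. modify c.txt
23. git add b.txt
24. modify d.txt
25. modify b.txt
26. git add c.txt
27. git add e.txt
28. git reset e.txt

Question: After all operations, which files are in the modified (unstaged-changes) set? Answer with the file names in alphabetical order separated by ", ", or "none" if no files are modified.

Answer: a.txt, b.txt, d.txt, e.txt, f.txt, g.txt, h.txt

Derivation:
After op 1 (modify h.txt): modified={h.txt} staged={none}
After op 2 (modify d.txt): modified={d.txt, h.txt} staged={none}
After op 3 (git add d.txt): modified={h.txt} staged={d.txt}
After op 4 (git add h.txt): modified={none} staged={d.txt, h.txt}
After op 5 (git commit): modified={none} staged={none}
After op 6 (modify d.txt): modified={d.txt} staged={none}
After op 7 (modify a.txt): modified={a.txt, d.txt} staged={none}
After op 8 (modify c.txt): modified={a.txt, c.txt, d.txt} staged={none}
After op 9 (git add c.txt): modified={a.txt, d.txt} staged={c.txt}
After op 10 (git add d.txt): modified={a.txt} staged={c.txt, d.txt}
After op 11 (git commit): modified={a.txt} staged={none}
After op 12 (modify f.txt): modified={a.txt, f.txt} staged={none}
After op 13 (modify e.txt): modified={a.txt, e.txt, f.txt} staged={none}
After op 14 (modify g.txt): modified={a.txt, e.txt, f.txt, g.txt} staged={none}
After op 15 (git add a.txt): modified={e.txt, f.txt, g.txt} staged={a.txt}
After op 16 (git commit): modified={e.txt, f.txt, g.txt} staged={none}
After op 17 (git add g.txt): modified={e.txt, f.txt} staged={g.txt}
After op 18 (modify h.txt): modified={e.txt, f.txt, h.txt} staged={g.txt}
After op 19 (git reset g.txt): modified={e.txt, f.txt, g.txt, h.txt} staged={none}
After op 20 (modify a.txt): modified={a.txt, e.txt, f.txt, g.txt, h.txt} staged={none}
After op 21 (git reset h.txt): modified={a.txt, e.txt, f.txt, g.txt, h.txt} staged={none}
After op 22 (modify c.txt): modified={a.txt, c.txt, e.txt, f.txt, g.txt, h.txt} staged={none}
After op 23 (git add b.txt): modified={a.txt, c.txt, e.txt, f.txt, g.txt, h.txt} staged={none}
After op 24 (modify d.txt): modified={a.txt, c.txt, d.txt, e.txt, f.txt, g.txt, h.txt} staged={none}
After op 25 (modify b.txt): modified={a.txt, b.txt, c.txt, d.txt, e.txt, f.txt, g.txt, h.txt} staged={none}
After op 26 (git add c.txt): modified={a.txt, b.txt, d.txt, e.txt, f.txt, g.txt, h.txt} staged={c.txt}
After op 27 (git add e.txt): modified={a.txt, b.txt, d.txt, f.txt, g.txt, h.txt} staged={c.txt, e.txt}
After op 28 (git reset e.txt): modified={a.txt, b.txt, d.txt, e.txt, f.txt, g.txt, h.txt} staged={c.txt}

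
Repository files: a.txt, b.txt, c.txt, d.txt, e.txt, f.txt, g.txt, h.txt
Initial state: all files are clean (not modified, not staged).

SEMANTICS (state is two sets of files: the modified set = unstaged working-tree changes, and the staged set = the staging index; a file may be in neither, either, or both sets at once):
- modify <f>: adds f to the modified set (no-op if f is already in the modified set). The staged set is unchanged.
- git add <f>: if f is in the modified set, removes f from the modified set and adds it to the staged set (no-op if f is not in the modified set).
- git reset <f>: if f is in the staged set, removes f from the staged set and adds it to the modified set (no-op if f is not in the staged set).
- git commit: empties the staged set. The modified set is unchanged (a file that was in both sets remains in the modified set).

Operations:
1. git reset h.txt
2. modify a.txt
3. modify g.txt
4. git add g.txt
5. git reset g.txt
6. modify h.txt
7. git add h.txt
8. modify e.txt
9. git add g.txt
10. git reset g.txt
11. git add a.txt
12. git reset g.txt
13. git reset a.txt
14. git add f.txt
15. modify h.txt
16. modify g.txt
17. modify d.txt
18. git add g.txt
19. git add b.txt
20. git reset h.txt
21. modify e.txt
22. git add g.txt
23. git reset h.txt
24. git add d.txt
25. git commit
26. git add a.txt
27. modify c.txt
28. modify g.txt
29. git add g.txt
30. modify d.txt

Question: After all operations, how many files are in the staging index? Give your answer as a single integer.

Answer: 2

Derivation:
After op 1 (git reset h.txt): modified={none} staged={none}
After op 2 (modify a.txt): modified={a.txt} staged={none}
After op 3 (modify g.txt): modified={a.txt, g.txt} staged={none}
After op 4 (git add g.txt): modified={a.txt} staged={g.txt}
After op 5 (git reset g.txt): modified={a.txt, g.txt} staged={none}
After op 6 (modify h.txt): modified={a.txt, g.txt, h.txt} staged={none}
After op 7 (git add h.txt): modified={a.txt, g.txt} staged={h.txt}
After op 8 (modify e.txt): modified={a.txt, e.txt, g.txt} staged={h.txt}
After op 9 (git add g.txt): modified={a.txt, e.txt} staged={g.txt, h.txt}
After op 10 (git reset g.txt): modified={a.txt, e.txt, g.txt} staged={h.txt}
After op 11 (git add a.txt): modified={e.txt, g.txt} staged={a.txt, h.txt}
After op 12 (git reset g.txt): modified={e.txt, g.txt} staged={a.txt, h.txt}
After op 13 (git reset a.txt): modified={a.txt, e.txt, g.txt} staged={h.txt}
After op 14 (git add f.txt): modified={a.txt, e.txt, g.txt} staged={h.txt}
After op 15 (modify h.txt): modified={a.txt, e.txt, g.txt, h.txt} staged={h.txt}
After op 16 (modify g.txt): modified={a.txt, e.txt, g.txt, h.txt} staged={h.txt}
After op 17 (modify d.txt): modified={a.txt, d.txt, e.txt, g.txt, h.txt} staged={h.txt}
After op 18 (git add g.txt): modified={a.txt, d.txt, e.txt, h.txt} staged={g.txt, h.txt}
After op 19 (git add b.txt): modified={a.txt, d.txt, e.txt, h.txt} staged={g.txt, h.txt}
After op 20 (git reset h.txt): modified={a.txt, d.txt, e.txt, h.txt} staged={g.txt}
After op 21 (modify e.txt): modified={a.txt, d.txt, e.txt, h.txt} staged={g.txt}
After op 22 (git add g.txt): modified={a.txt, d.txt, e.txt, h.txt} staged={g.txt}
After op 23 (git reset h.txt): modified={a.txt, d.txt, e.txt, h.txt} staged={g.txt}
After op 24 (git add d.txt): modified={a.txt, e.txt, h.txt} staged={d.txt, g.txt}
After op 25 (git commit): modified={a.txt, e.txt, h.txt} staged={none}
After op 26 (git add a.txt): modified={e.txt, h.txt} staged={a.txt}
After op 27 (modify c.txt): modified={c.txt, e.txt, h.txt} staged={a.txt}
After op 28 (modify g.txt): modified={c.txt, e.txt, g.txt, h.txt} staged={a.txt}
After op 29 (git add g.txt): modified={c.txt, e.txt, h.txt} staged={a.txt, g.txt}
After op 30 (modify d.txt): modified={c.txt, d.txt, e.txt, h.txt} staged={a.txt, g.txt}
Final staged set: {a.txt, g.txt} -> count=2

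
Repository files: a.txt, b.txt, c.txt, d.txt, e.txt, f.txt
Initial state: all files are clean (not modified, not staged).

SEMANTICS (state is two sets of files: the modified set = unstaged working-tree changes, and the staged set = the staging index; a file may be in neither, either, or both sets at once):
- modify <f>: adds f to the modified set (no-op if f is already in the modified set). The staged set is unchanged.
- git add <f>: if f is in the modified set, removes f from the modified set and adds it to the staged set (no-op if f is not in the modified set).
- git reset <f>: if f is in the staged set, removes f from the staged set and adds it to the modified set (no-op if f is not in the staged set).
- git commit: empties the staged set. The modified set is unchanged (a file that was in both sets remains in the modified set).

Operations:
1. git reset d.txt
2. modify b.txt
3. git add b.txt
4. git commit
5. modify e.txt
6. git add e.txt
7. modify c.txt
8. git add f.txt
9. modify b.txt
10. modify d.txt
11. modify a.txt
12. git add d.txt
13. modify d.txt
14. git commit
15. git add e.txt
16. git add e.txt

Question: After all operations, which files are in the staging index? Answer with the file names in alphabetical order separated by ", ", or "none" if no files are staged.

Answer: none

Derivation:
After op 1 (git reset d.txt): modified={none} staged={none}
After op 2 (modify b.txt): modified={b.txt} staged={none}
After op 3 (git add b.txt): modified={none} staged={b.txt}
After op 4 (git commit): modified={none} staged={none}
After op 5 (modify e.txt): modified={e.txt} staged={none}
After op 6 (git add e.txt): modified={none} staged={e.txt}
After op 7 (modify c.txt): modified={c.txt} staged={e.txt}
After op 8 (git add f.txt): modified={c.txt} staged={e.txt}
After op 9 (modify b.txt): modified={b.txt, c.txt} staged={e.txt}
After op 10 (modify d.txt): modified={b.txt, c.txt, d.txt} staged={e.txt}
After op 11 (modify a.txt): modified={a.txt, b.txt, c.txt, d.txt} staged={e.txt}
After op 12 (git add d.txt): modified={a.txt, b.txt, c.txt} staged={d.txt, e.txt}
After op 13 (modify d.txt): modified={a.txt, b.txt, c.txt, d.txt} staged={d.txt, e.txt}
After op 14 (git commit): modified={a.txt, b.txt, c.txt, d.txt} staged={none}
After op 15 (git add e.txt): modified={a.txt, b.txt, c.txt, d.txt} staged={none}
After op 16 (git add e.txt): modified={a.txt, b.txt, c.txt, d.txt} staged={none}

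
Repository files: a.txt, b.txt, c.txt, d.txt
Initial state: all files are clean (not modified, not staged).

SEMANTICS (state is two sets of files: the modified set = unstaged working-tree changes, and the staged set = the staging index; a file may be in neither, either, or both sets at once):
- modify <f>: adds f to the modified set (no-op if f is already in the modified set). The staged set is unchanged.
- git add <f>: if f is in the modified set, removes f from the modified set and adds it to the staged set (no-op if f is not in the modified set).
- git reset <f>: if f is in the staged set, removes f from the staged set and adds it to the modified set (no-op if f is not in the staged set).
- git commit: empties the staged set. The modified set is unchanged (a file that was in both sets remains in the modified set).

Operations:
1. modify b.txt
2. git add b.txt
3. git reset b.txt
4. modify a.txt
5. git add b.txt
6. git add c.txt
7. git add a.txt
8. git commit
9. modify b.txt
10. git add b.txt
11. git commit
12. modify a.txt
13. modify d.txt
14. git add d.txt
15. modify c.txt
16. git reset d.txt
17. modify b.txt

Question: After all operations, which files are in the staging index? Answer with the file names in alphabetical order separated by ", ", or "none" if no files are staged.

Answer: none

Derivation:
After op 1 (modify b.txt): modified={b.txt} staged={none}
After op 2 (git add b.txt): modified={none} staged={b.txt}
After op 3 (git reset b.txt): modified={b.txt} staged={none}
After op 4 (modify a.txt): modified={a.txt, b.txt} staged={none}
After op 5 (git add b.txt): modified={a.txt} staged={b.txt}
After op 6 (git add c.txt): modified={a.txt} staged={b.txt}
After op 7 (git add a.txt): modified={none} staged={a.txt, b.txt}
After op 8 (git commit): modified={none} staged={none}
After op 9 (modify b.txt): modified={b.txt} staged={none}
After op 10 (git add b.txt): modified={none} staged={b.txt}
After op 11 (git commit): modified={none} staged={none}
After op 12 (modify a.txt): modified={a.txt} staged={none}
After op 13 (modify d.txt): modified={a.txt, d.txt} staged={none}
After op 14 (git add d.txt): modified={a.txt} staged={d.txt}
After op 15 (modify c.txt): modified={a.txt, c.txt} staged={d.txt}
After op 16 (git reset d.txt): modified={a.txt, c.txt, d.txt} staged={none}
After op 17 (modify b.txt): modified={a.txt, b.txt, c.txt, d.txt} staged={none}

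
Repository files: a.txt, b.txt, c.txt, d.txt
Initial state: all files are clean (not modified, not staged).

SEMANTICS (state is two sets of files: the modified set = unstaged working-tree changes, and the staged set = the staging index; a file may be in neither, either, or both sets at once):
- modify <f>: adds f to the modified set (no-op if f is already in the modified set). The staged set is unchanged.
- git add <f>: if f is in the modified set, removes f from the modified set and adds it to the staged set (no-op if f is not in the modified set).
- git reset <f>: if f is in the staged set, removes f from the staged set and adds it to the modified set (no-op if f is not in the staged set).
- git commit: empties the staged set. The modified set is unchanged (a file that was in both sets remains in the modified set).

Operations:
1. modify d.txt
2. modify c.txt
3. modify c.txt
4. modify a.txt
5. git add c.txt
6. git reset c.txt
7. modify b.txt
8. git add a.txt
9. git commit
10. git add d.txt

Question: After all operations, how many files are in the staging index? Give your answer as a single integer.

After op 1 (modify d.txt): modified={d.txt} staged={none}
After op 2 (modify c.txt): modified={c.txt, d.txt} staged={none}
After op 3 (modify c.txt): modified={c.txt, d.txt} staged={none}
After op 4 (modify a.txt): modified={a.txt, c.txt, d.txt} staged={none}
After op 5 (git add c.txt): modified={a.txt, d.txt} staged={c.txt}
After op 6 (git reset c.txt): modified={a.txt, c.txt, d.txt} staged={none}
After op 7 (modify b.txt): modified={a.txt, b.txt, c.txt, d.txt} staged={none}
After op 8 (git add a.txt): modified={b.txt, c.txt, d.txt} staged={a.txt}
After op 9 (git commit): modified={b.txt, c.txt, d.txt} staged={none}
After op 10 (git add d.txt): modified={b.txt, c.txt} staged={d.txt}
Final staged set: {d.txt} -> count=1

Answer: 1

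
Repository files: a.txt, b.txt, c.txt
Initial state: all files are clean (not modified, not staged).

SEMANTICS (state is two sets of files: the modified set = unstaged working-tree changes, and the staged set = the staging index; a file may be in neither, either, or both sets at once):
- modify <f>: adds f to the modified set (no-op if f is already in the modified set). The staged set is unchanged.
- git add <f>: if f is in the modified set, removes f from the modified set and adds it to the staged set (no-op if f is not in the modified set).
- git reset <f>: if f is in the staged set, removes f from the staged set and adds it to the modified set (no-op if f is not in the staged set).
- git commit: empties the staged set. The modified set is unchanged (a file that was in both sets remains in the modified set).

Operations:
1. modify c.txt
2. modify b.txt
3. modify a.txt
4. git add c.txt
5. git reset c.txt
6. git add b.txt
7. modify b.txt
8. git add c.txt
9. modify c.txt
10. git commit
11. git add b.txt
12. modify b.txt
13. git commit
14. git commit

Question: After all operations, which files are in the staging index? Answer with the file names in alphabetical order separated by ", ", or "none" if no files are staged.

After op 1 (modify c.txt): modified={c.txt} staged={none}
After op 2 (modify b.txt): modified={b.txt, c.txt} staged={none}
After op 3 (modify a.txt): modified={a.txt, b.txt, c.txt} staged={none}
After op 4 (git add c.txt): modified={a.txt, b.txt} staged={c.txt}
After op 5 (git reset c.txt): modified={a.txt, b.txt, c.txt} staged={none}
After op 6 (git add b.txt): modified={a.txt, c.txt} staged={b.txt}
After op 7 (modify b.txt): modified={a.txt, b.txt, c.txt} staged={b.txt}
After op 8 (git add c.txt): modified={a.txt, b.txt} staged={b.txt, c.txt}
After op 9 (modify c.txt): modified={a.txt, b.txt, c.txt} staged={b.txt, c.txt}
After op 10 (git commit): modified={a.txt, b.txt, c.txt} staged={none}
After op 11 (git add b.txt): modified={a.txt, c.txt} staged={b.txt}
After op 12 (modify b.txt): modified={a.txt, b.txt, c.txt} staged={b.txt}
After op 13 (git commit): modified={a.txt, b.txt, c.txt} staged={none}
After op 14 (git commit): modified={a.txt, b.txt, c.txt} staged={none}

Answer: none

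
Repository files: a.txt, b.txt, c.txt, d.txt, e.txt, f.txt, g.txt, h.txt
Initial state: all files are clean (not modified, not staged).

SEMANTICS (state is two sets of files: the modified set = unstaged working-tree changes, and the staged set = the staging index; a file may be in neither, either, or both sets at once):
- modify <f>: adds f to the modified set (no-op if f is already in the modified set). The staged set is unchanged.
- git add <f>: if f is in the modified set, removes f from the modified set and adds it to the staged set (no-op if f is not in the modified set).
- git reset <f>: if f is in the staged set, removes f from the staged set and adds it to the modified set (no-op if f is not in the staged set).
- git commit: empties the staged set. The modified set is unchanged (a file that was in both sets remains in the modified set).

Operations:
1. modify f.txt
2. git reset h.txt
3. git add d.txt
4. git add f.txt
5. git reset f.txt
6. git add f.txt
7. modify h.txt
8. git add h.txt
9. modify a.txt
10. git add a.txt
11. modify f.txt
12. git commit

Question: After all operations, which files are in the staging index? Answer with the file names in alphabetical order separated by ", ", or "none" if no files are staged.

Answer: none

Derivation:
After op 1 (modify f.txt): modified={f.txt} staged={none}
After op 2 (git reset h.txt): modified={f.txt} staged={none}
After op 3 (git add d.txt): modified={f.txt} staged={none}
After op 4 (git add f.txt): modified={none} staged={f.txt}
After op 5 (git reset f.txt): modified={f.txt} staged={none}
After op 6 (git add f.txt): modified={none} staged={f.txt}
After op 7 (modify h.txt): modified={h.txt} staged={f.txt}
After op 8 (git add h.txt): modified={none} staged={f.txt, h.txt}
After op 9 (modify a.txt): modified={a.txt} staged={f.txt, h.txt}
After op 10 (git add a.txt): modified={none} staged={a.txt, f.txt, h.txt}
After op 11 (modify f.txt): modified={f.txt} staged={a.txt, f.txt, h.txt}
After op 12 (git commit): modified={f.txt} staged={none}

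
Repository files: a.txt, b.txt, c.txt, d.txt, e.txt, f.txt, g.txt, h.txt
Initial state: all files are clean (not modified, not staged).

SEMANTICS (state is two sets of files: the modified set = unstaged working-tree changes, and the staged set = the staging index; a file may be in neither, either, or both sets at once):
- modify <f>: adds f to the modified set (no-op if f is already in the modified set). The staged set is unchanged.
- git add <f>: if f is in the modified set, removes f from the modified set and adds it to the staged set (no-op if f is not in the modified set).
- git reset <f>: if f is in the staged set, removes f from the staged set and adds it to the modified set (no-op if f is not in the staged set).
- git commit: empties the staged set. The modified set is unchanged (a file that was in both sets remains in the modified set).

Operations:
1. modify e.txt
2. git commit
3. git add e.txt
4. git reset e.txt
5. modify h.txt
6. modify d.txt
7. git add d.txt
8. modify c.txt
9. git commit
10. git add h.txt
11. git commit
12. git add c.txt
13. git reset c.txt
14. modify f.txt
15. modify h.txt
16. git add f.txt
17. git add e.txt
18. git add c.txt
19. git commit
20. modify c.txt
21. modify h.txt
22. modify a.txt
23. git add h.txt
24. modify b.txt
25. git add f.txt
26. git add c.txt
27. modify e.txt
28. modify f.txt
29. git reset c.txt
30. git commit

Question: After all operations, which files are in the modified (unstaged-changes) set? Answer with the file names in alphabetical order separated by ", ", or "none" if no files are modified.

Answer: a.txt, b.txt, c.txt, e.txt, f.txt

Derivation:
After op 1 (modify e.txt): modified={e.txt} staged={none}
After op 2 (git commit): modified={e.txt} staged={none}
After op 3 (git add e.txt): modified={none} staged={e.txt}
After op 4 (git reset e.txt): modified={e.txt} staged={none}
After op 5 (modify h.txt): modified={e.txt, h.txt} staged={none}
After op 6 (modify d.txt): modified={d.txt, e.txt, h.txt} staged={none}
After op 7 (git add d.txt): modified={e.txt, h.txt} staged={d.txt}
After op 8 (modify c.txt): modified={c.txt, e.txt, h.txt} staged={d.txt}
After op 9 (git commit): modified={c.txt, e.txt, h.txt} staged={none}
After op 10 (git add h.txt): modified={c.txt, e.txt} staged={h.txt}
After op 11 (git commit): modified={c.txt, e.txt} staged={none}
After op 12 (git add c.txt): modified={e.txt} staged={c.txt}
After op 13 (git reset c.txt): modified={c.txt, e.txt} staged={none}
After op 14 (modify f.txt): modified={c.txt, e.txt, f.txt} staged={none}
After op 15 (modify h.txt): modified={c.txt, e.txt, f.txt, h.txt} staged={none}
After op 16 (git add f.txt): modified={c.txt, e.txt, h.txt} staged={f.txt}
After op 17 (git add e.txt): modified={c.txt, h.txt} staged={e.txt, f.txt}
After op 18 (git add c.txt): modified={h.txt} staged={c.txt, e.txt, f.txt}
After op 19 (git commit): modified={h.txt} staged={none}
After op 20 (modify c.txt): modified={c.txt, h.txt} staged={none}
After op 21 (modify h.txt): modified={c.txt, h.txt} staged={none}
After op 22 (modify a.txt): modified={a.txt, c.txt, h.txt} staged={none}
After op 23 (git add h.txt): modified={a.txt, c.txt} staged={h.txt}
After op 24 (modify b.txt): modified={a.txt, b.txt, c.txt} staged={h.txt}
After op 25 (git add f.txt): modified={a.txt, b.txt, c.txt} staged={h.txt}
After op 26 (git add c.txt): modified={a.txt, b.txt} staged={c.txt, h.txt}
After op 27 (modify e.txt): modified={a.txt, b.txt, e.txt} staged={c.txt, h.txt}
After op 28 (modify f.txt): modified={a.txt, b.txt, e.txt, f.txt} staged={c.txt, h.txt}
After op 29 (git reset c.txt): modified={a.txt, b.txt, c.txt, e.txt, f.txt} staged={h.txt}
After op 30 (git commit): modified={a.txt, b.txt, c.txt, e.txt, f.txt} staged={none}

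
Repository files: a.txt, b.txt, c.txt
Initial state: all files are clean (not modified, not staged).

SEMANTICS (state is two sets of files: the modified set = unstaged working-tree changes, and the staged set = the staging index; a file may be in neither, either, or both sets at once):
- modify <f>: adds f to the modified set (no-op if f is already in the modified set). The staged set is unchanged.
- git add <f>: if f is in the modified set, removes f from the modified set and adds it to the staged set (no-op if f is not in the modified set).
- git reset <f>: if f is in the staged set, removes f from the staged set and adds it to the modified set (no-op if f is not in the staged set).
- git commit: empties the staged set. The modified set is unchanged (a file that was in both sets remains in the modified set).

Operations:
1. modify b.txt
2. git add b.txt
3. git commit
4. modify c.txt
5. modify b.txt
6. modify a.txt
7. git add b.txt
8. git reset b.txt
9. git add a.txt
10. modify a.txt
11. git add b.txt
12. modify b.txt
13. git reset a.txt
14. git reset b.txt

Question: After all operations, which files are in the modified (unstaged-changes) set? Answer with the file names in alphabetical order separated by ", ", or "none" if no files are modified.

After op 1 (modify b.txt): modified={b.txt} staged={none}
After op 2 (git add b.txt): modified={none} staged={b.txt}
After op 3 (git commit): modified={none} staged={none}
After op 4 (modify c.txt): modified={c.txt} staged={none}
After op 5 (modify b.txt): modified={b.txt, c.txt} staged={none}
After op 6 (modify a.txt): modified={a.txt, b.txt, c.txt} staged={none}
After op 7 (git add b.txt): modified={a.txt, c.txt} staged={b.txt}
After op 8 (git reset b.txt): modified={a.txt, b.txt, c.txt} staged={none}
After op 9 (git add a.txt): modified={b.txt, c.txt} staged={a.txt}
After op 10 (modify a.txt): modified={a.txt, b.txt, c.txt} staged={a.txt}
After op 11 (git add b.txt): modified={a.txt, c.txt} staged={a.txt, b.txt}
After op 12 (modify b.txt): modified={a.txt, b.txt, c.txt} staged={a.txt, b.txt}
After op 13 (git reset a.txt): modified={a.txt, b.txt, c.txt} staged={b.txt}
After op 14 (git reset b.txt): modified={a.txt, b.txt, c.txt} staged={none}

Answer: a.txt, b.txt, c.txt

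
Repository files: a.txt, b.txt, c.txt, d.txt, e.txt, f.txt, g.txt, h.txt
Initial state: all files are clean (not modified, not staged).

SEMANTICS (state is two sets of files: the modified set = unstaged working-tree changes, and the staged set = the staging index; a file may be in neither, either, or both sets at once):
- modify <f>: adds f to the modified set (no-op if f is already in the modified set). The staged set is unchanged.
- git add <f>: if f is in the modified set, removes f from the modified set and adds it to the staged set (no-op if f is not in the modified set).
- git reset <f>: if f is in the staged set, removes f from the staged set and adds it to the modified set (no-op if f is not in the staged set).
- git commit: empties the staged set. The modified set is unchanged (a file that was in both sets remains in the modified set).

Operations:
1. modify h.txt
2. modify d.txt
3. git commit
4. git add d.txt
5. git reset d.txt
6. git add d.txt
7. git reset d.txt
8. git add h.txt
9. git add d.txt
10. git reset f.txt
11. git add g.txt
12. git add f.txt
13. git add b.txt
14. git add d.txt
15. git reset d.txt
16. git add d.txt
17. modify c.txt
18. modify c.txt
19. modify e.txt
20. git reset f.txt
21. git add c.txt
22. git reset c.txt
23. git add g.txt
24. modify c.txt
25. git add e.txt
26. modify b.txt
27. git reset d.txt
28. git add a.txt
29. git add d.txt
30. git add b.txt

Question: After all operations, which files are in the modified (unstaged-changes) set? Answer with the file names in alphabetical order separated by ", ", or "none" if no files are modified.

After op 1 (modify h.txt): modified={h.txt} staged={none}
After op 2 (modify d.txt): modified={d.txt, h.txt} staged={none}
After op 3 (git commit): modified={d.txt, h.txt} staged={none}
After op 4 (git add d.txt): modified={h.txt} staged={d.txt}
After op 5 (git reset d.txt): modified={d.txt, h.txt} staged={none}
After op 6 (git add d.txt): modified={h.txt} staged={d.txt}
After op 7 (git reset d.txt): modified={d.txt, h.txt} staged={none}
After op 8 (git add h.txt): modified={d.txt} staged={h.txt}
After op 9 (git add d.txt): modified={none} staged={d.txt, h.txt}
After op 10 (git reset f.txt): modified={none} staged={d.txt, h.txt}
After op 11 (git add g.txt): modified={none} staged={d.txt, h.txt}
After op 12 (git add f.txt): modified={none} staged={d.txt, h.txt}
After op 13 (git add b.txt): modified={none} staged={d.txt, h.txt}
After op 14 (git add d.txt): modified={none} staged={d.txt, h.txt}
After op 15 (git reset d.txt): modified={d.txt} staged={h.txt}
After op 16 (git add d.txt): modified={none} staged={d.txt, h.txt}
After op 17 (modify c.txt): modified={c.txt} staged={d.txt, h.txt}
After op 18 (modify c.txt): modified={c.txt} staged={d.txt, h.txt}
After op 19 (modify e.txt): modified={c.txt, e.txt} staged={d.txt, h.txt}
After op 20 (git reset f.txt): modified={c.txt, e.txt} staged={d.txt, h.txt}
After op 21 (git add c.txt): modified={e.txt} staged={c.txt, d.txt, h.txt}
After op 22 (git reset c.txt): modified={c.txt, e.txt} staged={d.txt, h.txt}
After op 23 (git add g.txt): modified={c.txt, e.txt} staged={d.txt, h.txt}
After op 24 (modify c.txt): modified={c.txt, e.txt} staged={d.txt, h.txt}
After op 25 (git add e.txt): modified={c.txt} staged={d.txt, e.txt, h.txt}
After op 26 (modify b.txt): modified={b.txt, c.txt} staged={d.txt, e.txt, h.txt}
After op 27 (git reset d.txt): modified={b.txt, c.txt, d.txt} staged={e.txt, h.txt}
After op 28 (git add a.txt): modified={b.txt, c.txt, d.txt} staged={e.txt, h.txt}
After op 29 (git add d.txt): modified={b.txt, c.txt} staged={d.txt, e.txt, h.txt}
After op 30 (git add b.txt): modified={c.txt} staged={b.txt, d.txt, e.txt, h.txt}

Answer: c.txt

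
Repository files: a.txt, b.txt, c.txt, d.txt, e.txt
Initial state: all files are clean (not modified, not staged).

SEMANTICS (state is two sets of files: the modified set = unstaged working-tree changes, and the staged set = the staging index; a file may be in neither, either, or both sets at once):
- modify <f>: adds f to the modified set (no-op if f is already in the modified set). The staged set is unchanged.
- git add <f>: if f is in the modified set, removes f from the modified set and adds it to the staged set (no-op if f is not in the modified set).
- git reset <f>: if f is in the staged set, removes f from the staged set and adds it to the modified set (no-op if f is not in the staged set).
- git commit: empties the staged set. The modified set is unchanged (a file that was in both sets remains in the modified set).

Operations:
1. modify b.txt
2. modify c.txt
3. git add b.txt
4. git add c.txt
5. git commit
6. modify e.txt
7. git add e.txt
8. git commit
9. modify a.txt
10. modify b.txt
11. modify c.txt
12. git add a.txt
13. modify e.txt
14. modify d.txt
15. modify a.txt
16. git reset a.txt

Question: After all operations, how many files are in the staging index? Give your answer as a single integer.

Answer: 0

Derivation:
After op 1 (modify b.txt): modified={b.txt} staged={none}
After op 2 (modify c.txt): modified={b.txt, c.txt} staged={none}
After op 3 (git add b.txt): modified={c.txt} staged={b.txt}
After op 4 (git add c.txt): modified={none} staged={b.txt, c.txt}
After op 5 (git commit): modified={none} staged={none}
After op 6 (modify e.txt): modified={e.txt} staged={none}
After op 7 (git add e.txt): modified={none} staged={e.txt}
After op 8 (git commit): modified={none} staged={none}
After op 9 (modify a.txt): modified={a.txt} staged={none}
After op 10 (modify b.txt): modified={a.txt, b.txt} staged={none}
After op 11 (modify c.txt): modified={a.txt, b.txt, c.txt} staged={none}
After op 12 (git add a.txt): modified={b.txt, c.txt} staged={a.txt}
After op 13 (modify e.txt): modified={b.txt, c.txt, e.txt} staged={a.txt}
After op 14 (modify d.txt): modified={b.txt, c.txt, d.txt, e.txt} staged={a.txt}
After op 15 (modify a.txt): modified={a.txt, b.txt, c.txt, d.txt, e.txt} staged={a.txt}
After op 16 (git reset a.txt): modified={a.txt, b.txt, c.txt, d.txt, e.txt} staged={none}
Final staged set: {none} -> count=0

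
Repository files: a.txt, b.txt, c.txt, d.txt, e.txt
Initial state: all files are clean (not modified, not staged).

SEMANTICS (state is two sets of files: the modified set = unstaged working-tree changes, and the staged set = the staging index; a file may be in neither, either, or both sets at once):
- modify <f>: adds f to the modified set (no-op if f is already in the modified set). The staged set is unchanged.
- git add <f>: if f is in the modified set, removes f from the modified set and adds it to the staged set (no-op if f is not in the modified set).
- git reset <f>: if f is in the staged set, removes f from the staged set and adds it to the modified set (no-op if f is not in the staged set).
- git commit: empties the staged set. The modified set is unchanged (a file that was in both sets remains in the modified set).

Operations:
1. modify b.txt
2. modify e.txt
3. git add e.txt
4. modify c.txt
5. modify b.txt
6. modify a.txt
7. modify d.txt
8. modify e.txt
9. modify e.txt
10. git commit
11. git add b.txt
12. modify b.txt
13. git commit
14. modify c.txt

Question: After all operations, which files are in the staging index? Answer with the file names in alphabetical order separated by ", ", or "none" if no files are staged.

After op 1 (modify b.txt): modified={b.txt} staged={none}
After op 2 (modify e.txt): modified={b.txt, e.txt} staged={none}
After op 3 (git add e.txt): modified={b.txt} staged={e.txt}
After op 4 (modify c.txt): modified={b.txt, c.txt} staged={e.txt}
After op 5 (modify b.txt): modified={b.txt, c.txt} staged={e.txt}
After op 6 (modify a.txt): modified={a.txt, b.txt, c.txt} staged={e.txt}
After op 7 (modify d.txt): modified={a.txt, b.txt, c.txt, d.txt} staged={e.txt}
After op 8 (modify e.txt): modified={a.txt, b.txt, c.txt, d.txt, e.txt} staged={e.txt}
After op 9 (modify e.txt): modified={a.txt, b.txt, c.txt, d.txt, e.txt} staged={e.txt}
After op 10 (git commit): modified={a.txt, b.txt, c.txt, d.txt, e.txt} staged={none}
After op 11 (git add b.txt): modified={a.txt, c.txt, d.txt, e.txt} staged={b.txt}
After op 12 (modify b.txt): modified={a.txt, b.txt, c.txt, d.txt, e.txt} staged={b.txt}
After op 13 (git commit): modified={a.txt, b.txt, c.txt, d.txt, e.txt} staged={none}
After op 14 (modify c.txt): modified={a.txt, b.txt, c.txt, d.txt, e.txt} staged={none}

Answer: none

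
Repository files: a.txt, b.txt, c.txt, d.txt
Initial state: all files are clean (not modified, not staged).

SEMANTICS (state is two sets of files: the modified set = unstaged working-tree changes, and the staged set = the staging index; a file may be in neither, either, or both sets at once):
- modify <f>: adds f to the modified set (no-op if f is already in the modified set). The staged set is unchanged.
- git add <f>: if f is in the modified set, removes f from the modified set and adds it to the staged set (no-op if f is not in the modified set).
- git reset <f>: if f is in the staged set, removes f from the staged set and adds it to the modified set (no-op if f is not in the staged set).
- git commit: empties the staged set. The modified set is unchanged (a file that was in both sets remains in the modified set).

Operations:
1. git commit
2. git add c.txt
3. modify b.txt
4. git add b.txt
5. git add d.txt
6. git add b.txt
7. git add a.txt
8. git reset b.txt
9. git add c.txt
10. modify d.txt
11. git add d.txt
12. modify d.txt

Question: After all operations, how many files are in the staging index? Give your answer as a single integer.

Answer: 1

Derivation:
After op 1 (git commit): modified={none} staged={none}
After op 2 (git add c.txt): modified={none} staged={none}
After op 3 (modify b.txt): modified={b.txt} staged={none}
After op 4 (git add b.txt): modified={none} staged={b.txt}
After op 5 (git add d.txt): modified={none} staged={b.txt}
After op 6 (git add b.txt): modified={none} staged={b.txt}
After op 7 (git add a.txt): modified={none} staged={b.txt}
After op 8 (git reset b.txt): modified={b.txt} staged={none}
After op 9 (git add c.txt): modified={b.txt} staged={none}
After op 10 (modify d.txt): modified={b.txt, d.txt} staged={none}
After op 11 (git add d.txt): modified={b.txt} staged={d.txt}
After op 12 (modify d.txt): modified={b.txt, d.txt} staged={d.txt}
Final staged set: {d.txt} -> count=1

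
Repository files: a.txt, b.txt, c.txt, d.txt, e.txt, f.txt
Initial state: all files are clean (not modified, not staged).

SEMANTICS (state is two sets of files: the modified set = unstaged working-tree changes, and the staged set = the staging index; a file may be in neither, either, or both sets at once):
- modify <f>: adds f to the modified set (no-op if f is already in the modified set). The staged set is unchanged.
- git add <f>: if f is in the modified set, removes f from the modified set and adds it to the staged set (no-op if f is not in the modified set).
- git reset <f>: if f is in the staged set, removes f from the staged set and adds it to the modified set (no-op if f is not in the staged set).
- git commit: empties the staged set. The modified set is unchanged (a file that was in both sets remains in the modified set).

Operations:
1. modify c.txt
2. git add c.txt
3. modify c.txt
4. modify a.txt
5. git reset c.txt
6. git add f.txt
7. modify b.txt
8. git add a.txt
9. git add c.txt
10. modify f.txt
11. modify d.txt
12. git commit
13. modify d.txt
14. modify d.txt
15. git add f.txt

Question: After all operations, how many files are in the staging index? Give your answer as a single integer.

After op 1 (modify c.txt): modified={c.txt} staged={none}
After op 2 (git add c.txt): modified={none} staged={c.txt}
After op 3 (modify c.txt): modified={c.txt} staged={c.txt}
After op 4 (modify a.txt): modified={a.txt, c.txt} staged={c.txt}
After op 5 (git reset c.txt): modified={a.txt, c.txt} staged={none}
After op 6 (git add f.txt): modified={a.txt, c.txt} staged={none}
After op 7 (modify b.txt): modified={a.txt, b.txt, c.txt} staged={none}
After op 8 (git add a.txt): modified={b.txt, c.txt} staged={a.txt}
After op 9 (git add c.txt): modified={b.txt} staged={a.txt, c.txt}
After op 10 (modify f.txt): modified={b.txt, f.txt} staged={a.txt, c.txt}
After op 11 (modify d.txt): modified={b.txt, d.txt, f.txt} staged={a.txt, c.txt}
After op 12 (git commit): modified={b.txt, d.txt, f.txt} staged={none}
After op 13 (modify d.txt): modified={b.txt, d.txt, f.txt} staged={none}
After op 14 (modify d.txt): modified={b.txt, d.txt, f.txt} staged={none}
After op 15 (git add f.txt): modified={b.txt, d.txt} staged={f.txt}
Final staged set: {f.txt} -> count=1

Answer: 1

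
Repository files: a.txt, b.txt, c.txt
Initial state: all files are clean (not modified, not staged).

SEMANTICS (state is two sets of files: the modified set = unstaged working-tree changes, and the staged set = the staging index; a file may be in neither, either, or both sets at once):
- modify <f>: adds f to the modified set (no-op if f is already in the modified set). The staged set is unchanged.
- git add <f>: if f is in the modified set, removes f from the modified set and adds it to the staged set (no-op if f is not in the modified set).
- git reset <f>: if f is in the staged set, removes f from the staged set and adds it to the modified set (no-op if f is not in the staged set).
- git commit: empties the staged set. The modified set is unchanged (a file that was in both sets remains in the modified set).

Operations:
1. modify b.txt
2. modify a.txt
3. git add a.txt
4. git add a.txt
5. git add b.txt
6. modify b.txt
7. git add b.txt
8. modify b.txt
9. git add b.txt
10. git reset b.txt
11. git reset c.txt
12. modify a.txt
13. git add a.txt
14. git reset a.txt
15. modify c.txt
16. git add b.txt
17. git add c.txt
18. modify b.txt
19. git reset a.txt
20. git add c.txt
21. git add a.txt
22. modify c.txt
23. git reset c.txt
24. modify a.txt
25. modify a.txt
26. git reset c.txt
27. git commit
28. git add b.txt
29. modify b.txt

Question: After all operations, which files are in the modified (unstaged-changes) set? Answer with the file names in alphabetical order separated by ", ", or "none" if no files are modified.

Answer: a.txt, b.txt, c.txt

Derivation:
After op 1 (modify b.txt): modified={b.txt} staged={none}
After op 2 (modify a.txt): modified={a.txt, b.txt} staged={none}
After op 3 (git add a.txt): modified={b.txt} staged={a.txt}
After op 4 (git add a.txt): modified={b.txt} staged={a.txt}
After op 5 (git add b.txt): modified={none} staged={a.txt, b.txt}
After op 6 (modify b.txt): modified={b.txt} staged={a.txt, b.txt}
After op 7 (git add b.txt): modified={none} staged={a.txt, b.txt}
After op 8 (modify b.txt): modified={b.txt} staged={a.txt, b.txt}
After op 9 (git add b.txt): modified={none} staged={a.txt, b.txt}
After op 10 (git reset b.txt): modified={b.txt} staged={a.txt}
After op 11 (git reset c.txt): modified={b.txt} staged={a.txt}
After op 12 (modify a.txt): modified={a.txt, b.txt} staged={a.txt}
After op 13 (git add a.txt): modified={b.txt} staged={a.txt}
After op 14 (git reset a.txt): modified={a.txt, b.txt} staged={none}
After op 15 (modify c.txt): modified={a.txt, b.txt, c.txt} staged={none}
After op 16 (git add b.txt): modified={a.txt, c.txt} staged={b.txt}
After op 17 (git add c.txt): modified={a.txt} staged={b.txt, c.txt}
After op 18 (modify b.txt): modified={a.txt, b.txt} staged={b.txt, c.txt}
After op 19 (git reset a.txt): modified={a.txt, b.txt} staged={b.txt, c.txt}
After op 20 (git add c.txt): modified={a.txt, b.txt} staged={b.txt, c.txt}
After op 21 (git add a.txt): modified={b.txt} staged={a.txt, b.txt, c.txt}
After op 22 (modify c.txt): modified={b.txt, c.txt} staged={a.txt, b.txt, c.txt}
After op 23 (git reset c.txt): modified={b.txt, c.txt} staged={a.txt, b.txt}
After op 24 (modify a.txt): modified={a.txt, b.txt, c.txt} staged={a.txt, b.txt}
After op 25 (modify a.txt): modified={a.txt, b.txt, c.txt} staged={a.txt, b.txt}
After op 26 (git reset c.txt): modified={a.txt, b.txt, c.txt} staged={a.txt, b.txt}
After op 27 (git commit): modified={a.txt, b.txt, c.txt} staged={none}
After op 28 (git add b.txt): modified={a.txt, c.txt} staged={b.txt}
After op 29 (modify b.txt): modified={a.txt, b.txt, c.txt} staged={b.txt}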